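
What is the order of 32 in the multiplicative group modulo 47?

23

ord(32) | φ(47) = 47 − 1 = 46 = 2 · 23.
Divisors of 46: 1, 2, 23, 46.
Check 32^d mod 47 for each divisor in increasing order:
32^1 ≡ 32 (mod 47)
32^2 ≡ 37 (mod 47)
32^23 ≡ 1 (mod 47) ✓
The smallest such exponent is 23, so the order of 32 is 23.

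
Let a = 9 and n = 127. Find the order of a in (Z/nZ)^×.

63

ord(9) | φ(127) = 127 − 1 = 126 = 2 · 3^2 · 7.
Divisors of 126: 1, 2, 3, 6, 7, 9, 14, 18, 21, 42, 63, 126.
Evaluate successive powers at the divisors of 126:
9^1 ≡ 9 (mod 127)
9^2 ≡ 81 (mod 127)
9^3 ≡ 94 (mod 127)
9^6 ≡ 73 (mod 127)
9^7 ≡ 22 (mod 127)
9^9 ≡ 4 (mod 127)
9^14 ≡ 103 (mod 127)
9^18 ≡ 16 (mod 127)
9^21 ≡ 107 (mod 127)
9^42 ≡ 19 (mod 127)
9^63 ≡ 1 (mod 127) ✓
Therefore the multiplicative order of 9 modulo 127 is 63.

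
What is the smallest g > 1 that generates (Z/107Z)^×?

2

φ(107) = 107 − 1 = 106 = 2 · 53.
Test candidates g = 2, 3, … against the prime factors q ∈ {2, 53} of φ(107): g is a generator iff g^(106/q) ≢ 1 for every such q.
g = 2: 2^53 ≡ 106; 2^2 ≡ 4 — none is 1, so 2 is a primitive root.
Hence the least primitive root of 107 is 2.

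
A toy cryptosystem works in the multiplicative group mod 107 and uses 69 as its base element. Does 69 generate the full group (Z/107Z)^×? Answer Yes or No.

No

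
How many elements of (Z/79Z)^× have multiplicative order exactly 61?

φ(79) = 79 − 1 = 78 = 2 · 3 · 13.
In a cyclic group of order 78, there are φ(d) elements of order d for each divisor d of 78, and zero for non-divisors.
61 does not divide 78, so no element of (Z/79Z)^× has order 61.

0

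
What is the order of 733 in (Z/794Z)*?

396

ord(733) | φ(794) = φ(2)·φ(397) = 1·396 = 396 = 2^2 · 3^2 · 11.
Divisors of 396: 1, 2, 3, 4, 6, 9, 11, 12, 18, 22, 33, 36, 44, 66, 99, 132, 198, 396.
Evaluate successive powers at the divisors of 396:
733^1 ≡ 733 (mod 794)
733^2 ≡ 545 (mod 794)
733^3 ≡ 103 (mod 794)
733^4 ≡ 69 (mod 794)
733^6 ≡ 287 (mod 794)
733^9 ≡ 183 (mod 794)
733^11 ≡ 485 (mod 794)
733^12 ≡ 587 (mod 794)
733^18 ≡ 141 (mod 794)
733^22 ≡ 201 (mod 794)
733^33 ≡ 617 (mod 794)
733^36 ≡ 31 (mod 794)
733^44 ≡ 701 (mod 794)
733^66 ≡ 363 (mod 794)
733^99 ≡ 63 (mod 794)
733^132 ≡ 759 (mod 794)
733^198 ≡ 793 (mod 794)
733^396 ≡ 1 (mod 794) ✓
Hence ord(733) = 396.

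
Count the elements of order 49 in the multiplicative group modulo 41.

φ(41) = 41 − 1 = 40 = 2^3 · 5.
Since (Z/41Z)^× is cyclic of order 40, the number of elements of order d is φ(d) when d | 40 and 0 otherwise.
49 does not divide 40, so no element of (Z/41Z)^× has order 49.

0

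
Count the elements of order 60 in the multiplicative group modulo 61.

φ(61) = 61 − 1 = 60 = 2^2 · 3 · 5.
Since (Z/61Z)^× is cyclic of order 60, the number of elements of order d is φ(d) when d | 60 and 0 otherwise.
60 = 2^2 · 3 · 5 divides 60, and φ(60) = 16.

16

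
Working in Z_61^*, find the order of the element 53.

ord(53) | φ(61) = 61 − 1 = 60 = 2^2 · 3 · 5.
Divisors of 60: 1, 2, 3, 4, 5, 6, 10, 12, 15, 20, 30, 60.
Check 53^d mod 61 for each divisor in increasing order:
53^1 ≡ 53 (mod 61)
53^2 ≡ 3 (mod 61)
53^3 ≡ 37 (mod 61)
53^4 ≡ 9 (mod 61)
53^5 ≡ 50 (mod 61)
53^6 ≡ 27 (mod 61)
53^10 ≡ 60 (mod 61)
53^12 ≡ 58 (mod 61)
53^15 ≡ 11 (mod 61)
53^20 ≡ 1 (mod 61) ✓
Hence ord(53) = 20.

20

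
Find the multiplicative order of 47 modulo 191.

By Lagrange's theorem, ord_191(47) divides φ(191) = 191 − 1 = 190 = 2 · 5 · 19.
Divisors of 190: 1, 2, 5, 10, 19, 38, 95, 190.
Check 47^d mod 191 for each divisor in increasing order:
47^1 ≡ 47
47^2 ≡ 108
47^5 ≡ 38
47^10 ≡ 107
47^19 ≡ 142
47^38 ≡ 109
47^95 ≡ 190
47^190 ≡ 1
Therefore the multiplicative order of 47 modulo 191 is 190.

190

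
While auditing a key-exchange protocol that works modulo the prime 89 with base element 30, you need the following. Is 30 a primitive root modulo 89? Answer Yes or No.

φ(89) = 89 − 1 = 88 = 2^3 · 11.
An element g generates (Z/89Z)^× iff g^(88/q) ≢ 1 (mod 89) for each prime q ∈ {2, 11}.
30^44 ≡ 88 (mod 89)  [q = 2: ≢ 1 ✓]
30^8 ≡ 32 (mod 89)  [q = 11: ≢ 1 ✓]
None equal 1, so ord_89(30) = 88: 30 is a primitive root.

Yes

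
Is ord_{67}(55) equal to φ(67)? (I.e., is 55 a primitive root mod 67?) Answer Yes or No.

No

φ(67) = 67 − 1 = 66 = 2 · 3 · 11.
55 is a primitive root mod 67 iff 55^(φ(67)/q) ≢ 1 for every prime q | φ(67), i.e. q ∈ {2, 3, 11}.
55^33 ≡ 1 (mod 67)  [q = 2: ≡ 1 ✗]
55^22 ≡ 29 (mod 67)  [q = 3: ≢ 1 ✓]
55^6 ≡ 62 (mod 67)  [q = 11: ≢ 1 ✓]
Since 55^33 ≡ 1, the order of 55 divides 33 < 66, so 55 is not a primitive root.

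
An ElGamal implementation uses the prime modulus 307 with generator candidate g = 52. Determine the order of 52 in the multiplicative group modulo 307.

Since 52 ∈ (Z/307Z)^×, its order divides φ(307) = 307 − 1 = 306 = 2 · 3^2 · 17.
Divisors of 306: 1, 2, 3, 6, 9, 17, 18, 34, 51, 102, 153, 306.
Test each divisor d:
52^1 ≡ 52 (mod 307)
52^2 ≡ 248 (mod 307)
52^3 ≡ 2 (mod 307)
52^6 ≡ 4 (mod 307)
52^9 ≡ 8 (mod 307)
52^17 ≡ 261 (mod 307)
52^18 ≡ 64 (mod 307)
52^34 ≡ 274 (mod 307)
52^51 ≡ 290 (mod 307)
52^102 ≡ 289 (mod 307)
52^153 ≡ 306 (mod 307)
52^306 ≡ 1 (mod 307) ✓
Hence ord(52) = 306.

306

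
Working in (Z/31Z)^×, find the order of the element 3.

30

By Lagrange's theorem, ord_31(3) divides φ(31) = 31 − 1 = 30 = 2 · 3 · 5.
Divisors of 30: 1, 2, 3, 5, 6, 10, 15, 30.
Evaluate successive powers at the divisors of 30:
3^1 ≡ 3 (mod 31)
3^2 ≡ 9 (mod 31)
3^3 ≡ 27 (mod 31)
3^5 ≡ 26 (mod 31)
3^6 ≡ 16 (mod 31)
3^10 ≡ 25 (mod 31)
3^15 ≡ 30 (mod 31)
3^30 ≡ 1 (mod 31) ✓
Hence ord(3) = 30.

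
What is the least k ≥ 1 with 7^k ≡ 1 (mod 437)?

66

By Lagrange's theorem, ord_437(7) divides φ(437) = φ(19·23) = (19−1)·(23−1) = 18·22 = 396 = 2^2 · 3^2 · 11.
Divisors of 396: 1, 2, 3, 4, 6, 9, 11, 12, 18, 22, 33, 36, 44, 66, 99, 132, 198, 396.
Compute 7^d (mod 437) for the divisors d until we hit 1:
7^1 ≡ 7 (mod 437)
7^2 ≡ 49 (mod 437)
7^3 ≡ 343 (mod 437)
7^4 ≡ 216 (mod 437)
7^6 ≡ 96 (mod 437)
7^9 ≡ 153 (mod 437)
7^11 ≡ 68 (mod 437)
7^12 ≡ 39 (mod 437)
7^18 ≡ 248 (mod 437)
7^22 ≡ 254 (mod 437)
7^33 ≡ 229 (mod 437)
7^36 ≡ 324 (mod 437)
7^44 ≡ 277 (mod 437)
7^66 ≡ 1 (mod 437) ✓
Hence ord(7) = 66.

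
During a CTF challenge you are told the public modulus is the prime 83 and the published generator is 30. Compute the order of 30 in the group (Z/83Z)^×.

41

By Lagrange's theorem, ord_83(30) divides φ(83) = 83 − 1 = 82 = 2 · 41.
Divisors of 82: 1, 2, 41, 82.
Check 30^d mod 83 for each divisor in increasing order:
30^1 ≡ 30 (mod 83)
30^2 ≡ 70 (mod 83)
30^41 ≡ 1 (mod 83) ✓
The smallest such exponent is 41, so the order of 30 is 41.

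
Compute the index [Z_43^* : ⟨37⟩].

7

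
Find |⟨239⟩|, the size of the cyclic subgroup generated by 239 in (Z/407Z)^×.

180

Since 239 ∈ (Z/407Z)^×, its order divides φ(407) = φ(11·37) = (11−1)·(37−1) = 10·36 = 360 = 2^3 · 3^2 · 5.
Divisors of 360: 1, 2, 3, 4, 5, 6, 8, 9, 10, 12, 15, 18, 20, 24, 30, 36, 40, 45, 60, 72, 90, 120, 180, 360.
Test each divisor d:
239^1 ≡ 239 (mod 407)
239^2 ≡ 141 (mod 407)
239^3 ≡ 325 (mod 407)
239^4 ≡ 345 (mod 407)
239^5 ≡ 241 (mod 407)
239^6 ≡ 212 (mod 407)
239^8 ≡ 181 (mod 407)
239^9 ≡ 117 (mod 407)
239^10 ≡ 287 (mod 407)
239^12 ≡ 174 (mod 407)
239^15 ≡ 384 (mod 407)
239^18 ≡ 258 (mod 407)
239^20 ≡ 155 (mod 407)
239^24 ≡ 158 (mod 407)
239^30 ≡ 122 (mod 407)
239^36 ≡ 223 (mod 407)
239^40 ≡ 12 (mod 407)
239^45 ≡ 43 (mod 407)
239^60 ≡ 232 (mod 407)
239^72 ≡ 75 (mod 407)
239^90 ≡ 221 (mod 407)
239^120 ≡ 100 (mod 407)
239^180 ≡ 1 (mod 407) ✓
The smallest such exponent is 180, so the order of 239 is 180.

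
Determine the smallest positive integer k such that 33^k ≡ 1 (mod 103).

51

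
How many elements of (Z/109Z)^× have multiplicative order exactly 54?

φ(109) = 109 − 1 = 108 = 2^2 · 3^3.
In a cyclic group of order 108, there are φ(d) elements of order d for each divisor d of 108, and zero for non-divisors.
54 = 2 · 3^3 divides 108, and φ(54) = 18.

18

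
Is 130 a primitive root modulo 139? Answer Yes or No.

φ(139) = 139 − 1 = 138 = 2 · 3 · 23.
An element g generates (Z/139Z)^× iff g^(138/q) ≢ 1 (mod 139) for each prime q ∈ {2, 3, 23}.
130^69 ≡ 138 (mod 139)  [q = 2: ≢ 1 ✓]
130^46 ≡ 96 (mod 139)  [q = 3: ≢ 1 ✓]
130^6 ≡ 44 (mod 139)  [q = 23: ≢ 1 ✓]
All checks pass, so 130 has order 138 and is a primitive root modulo 139.

Yes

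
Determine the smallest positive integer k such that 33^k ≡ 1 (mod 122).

ord(33) | φ(122) = φ(2)·φ(61) = 1·60 = 60 = 2^2 · 3 · 5.
Divisors of 60: 1, 2, 3, 4, 5, 6, 10, 12, 15, 20, 30, 60.
Check 33^d mod 122 for each divisor in increasing order:
33^1 ≡ 33 (mod 122)
33^2 ≡ 113 (mod 122)
33^3 ≡ 69 (mod 122)
33^4 ≡ 81 (mod 122)
33^5 ≡ 111 (mod 122)
33^6 ≡ 3 (mod 122)
33^10 ≡ 121 (mod 122)
33^12 ≡ 9 (mod 122)
33^15 ≡ 11 (mod 122)
33^20 ≡ 1 (mod 122) ✓
So ord_122(33) = 20.

20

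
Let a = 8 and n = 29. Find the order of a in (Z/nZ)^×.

28

ord(8) | φ(29) = 29 − 1 = 28 = 2^2 · 7.
Divisors of 28: 1, 2, 4, 7, 14, 28.
Test each divisor d:
8^1 ≡ 8
8^2 ≡ 6
8^4 ≡ 7
8^7 ≡ 17
8^14 ≡ 28
8^28 ≡ 1
The smallest such exponent is 28, so the order of 8 is 28.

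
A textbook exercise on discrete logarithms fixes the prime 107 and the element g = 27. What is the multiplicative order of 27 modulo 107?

By Lagrange's theorem, ord_107(27) divides φ(107) = 107 − 1 = 106 = 2 · 53.
Divisors of 106: 1, 2, 53, 106.
Test each divisor d:
27^1 ≡ 27 (mod 107)
27^2 ≡ 87 (mod 107)
27^53 ≡ 1 (mod 107) ✓
The smallest such exponent is 53, so the order of 27 is 53.

53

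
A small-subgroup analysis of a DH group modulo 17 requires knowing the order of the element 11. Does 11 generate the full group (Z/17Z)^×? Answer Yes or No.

Yes

φ(17) = 17 − 1 = 16 = 2^4.
11 is a primitive root mod 17 iff 11^(φ(17)/q) ≢ 1 for every prime q | φ(17), i.e. q ∈ {2}.
11^8 ≡ 16 (mod 17)  [q = 2: ≢ 1 ✓]
All checks pass, so 11 has order 16 and is a primitive root modulo 17.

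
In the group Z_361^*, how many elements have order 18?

6

φ(361) = φ(19^2) = 19·(19−1) = 342 = 2 · 3^2 · 19.
(Z/361Z)^× is cyclic (|G| = 342); a cyclic group of order m has exactly φ(d) elements of each order d | m, and none otherwise.
18 = 2 · 3^2 divides 342, and φ(18) = 6.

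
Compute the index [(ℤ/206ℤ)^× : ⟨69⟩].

The order of 69 must divide φ(206) = φ(2)·φ(103) = 1·102 = 102 = 2 · 3 · 17.
Divisors of 102: 1, 2, 3, 6, 17, 34, 51, 102.
Evaluate successive powers at the divisors of 102:
69^1 ≡ 69
69^2 ≡ 23
69^3 ≡ 145
69^6 ≡ 13
69^17 ≡ 205
69^34 ≡ 1
So ord_206(69) = 34, hence |⟨69⟩| = 34.
[(Z/206Z)^× : ⟨69⟩] = 102/34 = 3.

3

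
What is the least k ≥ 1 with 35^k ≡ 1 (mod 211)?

210

By Lagrange's theorem, ord_211(35) divides φ(211) = 211 − 1 = 210 = 2 · 3 · 5 · 7.
Divisors of 210: 1, 2, 3, 5, 6, 7, 10, 14, 15, 21, 30, 35, 42, 70, 105, 210.
Compute 35^d (mod 211) for the divisors d until we hit 1:
35^1 ≡ 35 (mod 211)
35^2 ≡ 170 (mod 211)
35^3 ≡ 42 (mod 211)
35^5 ≡ 177 (mod 211)
35^6 ≡ 76 (mod 211)
35^7 ≡ 128 (mod 211)
35^10 ≡ 101 (mod 211)
35^14 ≡ 137 (mod 211)
35^15 ≡ 153 (mod 211)
35^21 ≡ 23 (mod 211)
35^30 ≡ 199 (mod 211)
35^35 ≡ 197 (mod 211)
35^42 ≡ 107 (mod 211)
35^70 ≡ 196 (mod 211)
35^105 ≡ 210 (mod 211)
35^210 ≡ 1 (mod 211) ✓
The smallest such exponent is 210, so the order of 35 is 210.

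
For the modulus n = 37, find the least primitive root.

2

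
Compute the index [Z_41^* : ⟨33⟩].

2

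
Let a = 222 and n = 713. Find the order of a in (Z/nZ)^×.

66

By Lagrange's theorem, ord_713(222) divides φ(713) = φ(23·31) = (23−1)·(31−1) = 22·30 = 660 = 2^2 · 3 · 5 · 11.
Divisors of 660: 1, 2, 3, 4, 5, 6, 10, 11, 12, 15, 20, 22, 30, 33, 44, 55, 60, 66, 110, 132, 165, 220, 330, 660.
Evaluate successive powers at the divisors of 660:
222^1 ≡ 222 (mod 713)
222^2 ≡ 87 (mod 713)
222^3 ≡ 63 (mod 713)
222^4 ≡ 439 (mod 713)
222^5 ≡ 490 (mod 713)
222^6 ≡ 404 (mod 713)
222^10 ≡ 532 (mod 713)
222^11 ≡ 459 (mod 713)
222^12 ≡ 652 (mod 713)
222^15 ≡ 435 (mod 713)
222^20 ≡ 676 (mod 713)
222^22 ≡ 346 (mod 713)
222^30 ≡ 280 (mod 713)
222^33 ≡ 528 (mod 713)
222^44 ≡ 645 (mod 713)
222^55 ≡ 160 (mod 713)
222^60 ≡ 683 (mod 713)
222^66 ≡ 1 (mod 713) ✓
So ord_713(222) = 66.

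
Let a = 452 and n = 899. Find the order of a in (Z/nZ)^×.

60

The order of 452 must divide φ(899) = φ(29·31) = (29−1)·(31−1) = 28·30 = 840 = 2^3 · 3 · 5 · 7.
Divisors of 840: 1, 2, 3, 4, 5, 6, 7, 8, 10, 12, 14, 15, 20, 21, 24, 28, 30, 35, 40, 42, 56, 60, 70, 84, 105, 120, 140, 168, 210, 280, 420, 840.
Evaluate successive powers at the divisors of 840:
452^1 ≡ 452
452^2 ≡ 231
452^3 ≡ 128
452^4 ≡ 320
452^5 ≡ 800
452^6 ≡ 202
452^7 ≡ 505
452^8 ≡ 813
452^10 ≡ 811
452^12 ≡ 349
452^14 ≡ 608
452^15 ≡ 621
452^20 ≡ 552
452^21 ≡ 481
452^24 ≡ 436
452^28 ≡ 175
452^30 ≡ 869
452^35 ≡ 273
452^40 ≡ 842
452^42 ≡ 318
452^56 ≡ 59
452^60 ≡ 1
Therefore the multiplicative order of 452 modulo 899 is 60.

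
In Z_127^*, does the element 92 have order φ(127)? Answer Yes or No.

φ(127) = 127 − 1 = 126 = 2 · 3^2 · 7.
92 is a primitive root mod 127 iff 92^(φ(127)/q) ≢ 1 for every prime q | φ(127), i.e. q ∈ {2, 3, 7}.
92^63 ≡ 126 (mod 127)  [q = 2: ≢ 1 ✓]
92^42 ≡ 107 (mod 127)  [q = 3: ≢ 1 ✓]
92^18 ≡ 32 (mod 127)  [q = 7: ≢ 1 ✓]
All checks pass, so 92 has order 126 and is a primitive root modulo 127.

Yes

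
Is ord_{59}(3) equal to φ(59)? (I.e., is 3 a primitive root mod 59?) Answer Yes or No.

φ(59) = 59 − 1 = 58 = 2 · 29.
3 is a primitive root mod 59 iff 3^(φ(59)/q) ≢ 1 for every prime q | φ(59), i.e. q ∈ {2, 29}.
3^29 ≡ 1 (mod 59)  [q = 2: ≡ 1 ✗]
3^2 ≡ 9 (mod 59)  [q = 29: ≢ 1 ✓]
The check at q = 2 fails, so 3 generates a proper subgroup.

No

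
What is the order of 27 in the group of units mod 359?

By Lagrange's theorem, ord_359(27) divides φ(359) = 359 − 1 = 358 = 2 · 179.
Divisors of 358: 1, 2, 179, 358.
Evaluate successive powers at the divisors of 358:
27^1 ≡ 27 (mod 359)
27^2 ≡ 11 (mod 359)
27^179 ≡ 1 (mod 359) ✓
The smallest such exponent is 179, so the order of 27 is 179.

179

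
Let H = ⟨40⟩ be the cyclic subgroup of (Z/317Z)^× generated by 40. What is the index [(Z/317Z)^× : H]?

2

Since 40 ∈ (Z/317Z)^×, its order divides φ(317) = 317 − 1 = 316 = 2^2 · 79.
Divisors of 316: 1, 2, 4, 79, 158, 316.
Evaluate successive powers at the divisors of 316:
40^1 ≡ 40 (mod 317)
40^2 ≡ 15 (mod 317)
40^4 ≡ 225 (mod 317)
40^79 ≡ 316 (mod 317)
40^158 ≡ 1 (mod 317) ✓
Thus |⟨40⟩| = ord(40) = 158.
Index = |(Z/317Z)^×| / |⟨40⟩| = 316 / 158 = 2.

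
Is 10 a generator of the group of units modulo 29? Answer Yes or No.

φ(29) = 29 − 1 = 28 = 2^2 · 7.
It suffices to check that the order of 10 is not a proper divisor of 28: compute 10^(28/q) for q ∈ {2, 7}.
10^14 ≡ 28 (mod 29)  [q = 2: ≢ 1 ✓]
10^4 ≡ 24 (mod 29)  [q = 7: ≢ 1 ✓]
Every test exponent gives a nontrivial residue, hence 10 generates the full group.

Yes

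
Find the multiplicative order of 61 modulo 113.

ord(61) | φ(113) = 113 − 1 = 112 = 2^4 · 7.
Divisors of 112: 1, 2, 4, 7, 8, 14, 16, 28, 56, 112.
Test each divisor d:
61^1 ≡ 61 (mod 113)
61^2 ≡ 105 (mod 113)
61^4 ≡ 64 (mod 113)
61^7 ≡ 69 (mod 113)
61^8 ≡ 28 (mod 113)
61^14 ≡ 15 (mod 113)
61^16 ≡ 106 (mod 113)
61^28 ≡ 112 (mod 113)
61^56 ≡ 1 (mod 113) ✓
Therefore the multiplicative order of 61 modulo 113 is 56.

56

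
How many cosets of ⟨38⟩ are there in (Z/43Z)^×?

2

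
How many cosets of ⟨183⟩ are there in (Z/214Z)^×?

By Lagrange's theorem, ord_214(183) divides φ(214) = φ(2)·φ(107) = 1·106 = 106 = 2 · 53.
Divisors of 106: 1, 2, 53, 106.
Test each divisor d:
183^1 ≡ 183 (mod 214)
183^2 ≡ 105 (mod 214)
183^53 ≡ 1 (mod 214) ✓
So ord_214(183) = 53, hence |⟨183⟩| = 53.
Index = |(Z/214Z)^×| / |⟨183⟩| = 106 / 53 = 2.

2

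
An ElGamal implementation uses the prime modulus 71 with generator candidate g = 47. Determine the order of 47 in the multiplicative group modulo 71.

Since 47 ∈ (Z/71Z)^×, its order divides φ(71) = 71 − 1 = 70 = 2 · 5 · 7.
Divisors of 70: 1, 2, 5, 7, 10, 14, 35, 70.
Evaluate successive powers at the divisors of 70:
47^1 ≡ 47
47^2 ≡ 8
47^5 ≡ 26
47^7 ≡ 66
47^10 ≡ 37
47^14 ≡ 25
47^35 ≡ 70
47^70 ≡ 1
Hence ord(47) = 70.

70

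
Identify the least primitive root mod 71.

7

φ(71) = 71 − 1 = 70 = 2 · 5 · 7.
Test candidates g = 2, 3, … against the prime factors q ∈ {2, 5, 7} of φ(71): g is a generator iff g^(70/q) ≢ 1 for every such q.
g = 2: 2^35 ≡ 1 — hits 1, so not a primitive root.
g = 3: 3^35 ≡ 1 — hits 1, so not a primitive root.
g = 4: 4^35 ≡ 1 — hits 1, so not a primitive root.
g = 5: 5^35 ≡ 1 — hits 1, so not a primitive root.
g = 6: 6^35 ≡ 1 — hits 1, so not a primitive root.
g = 7: 7^35 ≡ 70; 7^14 ≡ 54; 7^10 ≡ 45 — none is 1, so 7 is a primitive root.
So 7 is the smallest generator of (Z/71Z)^×.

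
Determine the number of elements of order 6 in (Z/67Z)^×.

2

φ(67) = 67 − 1 = 66 = 2 · 3 · 11.
Since (Z/67Z)^× is cyclic of order 66, the number of elements of order d is φ(d) when d | 66 and 0 otherwise.
6 = 2 · 3 divides 66, and φ(6) = 2.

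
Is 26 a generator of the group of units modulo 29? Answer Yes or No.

Yes

φ(29) = 29 − 1 = 28 = 2^2 · 7.
An element g generates (Z/29Z)^× iff g^(28/q) ≢ 1 (mod 29) for each prime q ∈ {2, 7}.
26^14 ≡ 28 (mod 29)  [q = 2: ≢ 1 ✓]
26^4 ≡ 23 (mod 29)  [q = 7: ≢ 1 ✓]
Every test exponent gives a nontrivial residue, hence 26 generates the full group.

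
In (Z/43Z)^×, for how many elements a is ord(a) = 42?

12

φ(43) = 43 − 1 = 42 = 2 · 3 · 7.
In a cyclic group of order 42, there are φ(d) elements of order d for each divisor d of 42, and zero for non-divisors.
42 = 2 · 3 · 7 divides 42, and φ(42) = 12.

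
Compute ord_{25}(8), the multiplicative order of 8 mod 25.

ord(8) | φ(25) = φ(5^2) = 5·(5−1) = 20 = 2^2 · 5.
Divisors of 20: 1, 2, 4, 5, 10, 20.
Compute 8^d (mod 25) for the divisors d until we hit 1:
8^1 ≡ 8
8^2 ≡ 14
8^4 ≡ 21
8^5 ≡ 18
8^10 ≡ 24
8^20 ≡ 1
Therefore the multiplicative order of 8 modulo 25 is 20.

20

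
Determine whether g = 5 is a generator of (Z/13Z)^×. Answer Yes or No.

φ(13) = 13 − 1 = 12 = 2^2 · 3.
An element g generates (Z/13Z)^× iff g^(12/q) ≢ 1 (mod 13) for each prime q ∈ {2, 3}.
5^6 ≡ 12 (mod 13)  [q = 2: ≢ 1 ✓]
5^4 ≡ 1 (mod 13)  [q = 3: ≡ 1 ✗]
5^4 ≡ 1 shows ord(5) | 4, strictly less than φ(13); not a primitive root.

No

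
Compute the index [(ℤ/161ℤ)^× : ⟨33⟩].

2

ord(33) | φ(161) = φ(7·23) = (7−1)·(23−1) = 6·22 = 132 = 2^2 · 3 · 11.
Divisors of 132: 1, 2, 3, 4, 6, 11, 12, 22, 33, 44, 66, 132.
Test each divisor d:
33^1 ≡ 33 (mod 161)
33^2 ≡ 123 (mod 161)
33^3 ≡ 34 (mod 161)
33^4 ≡ 156 (mod 161)
33^6 ≡ 29 (mod 161)
33^11 ≡ 45 (mod 161)
33^12 ≡ 36 (mod 161)
33^22 ≡ 93 (mod 161)
33^33 ≡ 160 (mod 161)
33^44 ≡ 116 (mod 161)
33^66 ≡ 1 (mod 161) ✓
So ord_161(33) = 66, hence |⟨33⟩| = 66.
The index is φ(161) / ord(33) = 132 / 66 = 2.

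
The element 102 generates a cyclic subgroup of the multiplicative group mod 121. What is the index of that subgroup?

ord(102) | φ(121) = φ(11^2) = 11·(11−1) = 110 = 2 · 5 · 11.
Divisors of 110: 1, 2, 5, 10, 11, 22, 55, 110.
Evaluate successive powers at the divisors of 110:
102^1 ≡ 102
102^2 ≡ 119
102^5 ≡ 45
102^10 ≡ 89
102^11 ≡ 3
102^22 ≡ 9
102^55 ≡ 1
The order of 102 is 55, so the subgroup it generates has 55 elements.
Index = |(Z/121Z)^×| / |⟨102⟩| = 110 / 55 = 2.

2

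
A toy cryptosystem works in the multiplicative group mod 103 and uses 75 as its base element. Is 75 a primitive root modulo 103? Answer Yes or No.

φ(103) = 103 − 1 = 102 = 2 · 3 · 17.
75 is a primitive root mod 103 iff 75^(φ(103)/q) ≢ 1 for every prime q | φ(103), i.e. q ∈ {2, 3, 17}.
75^51 ≡ 102 (mod 103)  [q = 2: ≢ 1 ✓]
75^34 ≡ 46 (mod 103)  [q = 3: ≢ 1 ✓]
75^6 ≡ 66 (mod 103)  [q = 17: ≢ 1 ✓]
None equal 1, so ord_103(75) = 102: 75 is a primitive root.

Yes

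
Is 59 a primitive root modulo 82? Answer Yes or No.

No

φ(82) = φ(2)·φ(41) = 1·40 = 40 = 2^3 · 5.
An element g generates (Z/82Z)^× iff g^(40/q) ≢ 1 (mod 82) for each prime q ∈ {2, 5}.
59^20 ≡ 1 (mod 82)  [q = 2: ≡ 1 ✗]
59^8 ≡ 51 (mod 82)  [q = 5: ≢ 1 ✓]
Since 59^20 ≡ 1, the order of 59 divides 20 < 40, so 59 is not a primitive root.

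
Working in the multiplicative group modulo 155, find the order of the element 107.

60

ord(107) | φ(155) = φ(5·31) = (5−1)·(31−1) = 4·30 = 120 = 2^3 · 3 · 5.
Divisors of 120: 1, 2, 3, 4, 5, 6, 8, 10, 12, 15, 20, 24, 30, 40, 60, 120.
Evaluate successive powers at the divisors of 120:
107^1 ≡ 107
107^2 ≡ 134
107^3 ≡ 78
107^4 ≡ 131
107^5 ≡ 67
107^6 ≡ 39
107^8 ≡ 111
107^10 ≡ 149
107^12 ≡ 126
107^15 ≡ 63
107^20 ≡ 36
107^24 ≡ 66
107^30 ≡ 94
107^40 ≡ 56
107^60 ≡ 1
The smallest such exponent is 60, so the order of 107 is 60.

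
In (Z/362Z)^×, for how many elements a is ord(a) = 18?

φ(362) = φ(2)·φ(181) = 1·180 = 180 = 2^2 · 3^2 · 5.
(Z/362Z)^× is cyclic (|G| = 180); a cyclic group of order m has exactly φ(d) elements of each order d | m, and none otherwise.
18 = 2 · 3^2 divides 180, and φ(18) = 6.

6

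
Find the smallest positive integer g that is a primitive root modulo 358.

φ(358) = φ(2)·φ(179) = 1·178 = 178 = 2 · 89.
Test candidates g = 2, 3, … against the prime factors q ∈ {2, 89} of φ(358): g is a generator iff g^(178/q) ≢ 1 for every such q.
g = 2: gcd(2, 358) = 2 > 1, not a unit — skip.
g = 3: 3^89 ≡ 1 — hits 1, so not a primitive root.
g = 4: gcd(4, 358) = 2 > 1, not a unit — skip.
g = 5: 5^89 ≡ 1 — hits 1, so not a primitive root.
g = 6: gcd(6, 358) = 2 > 1, not a unit — skip.
g = 7: 7^89 ≡ 357; 7^2 ≡ 49 — none is 1, so 7 is a primitive root.
The smallest primitive root modulo 358 is 7.

7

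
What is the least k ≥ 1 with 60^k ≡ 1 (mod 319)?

140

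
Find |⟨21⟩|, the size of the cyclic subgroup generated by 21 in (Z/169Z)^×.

52

Since 21 ∈ (Z/169Z)^×, its order divides φ(169) = φ(13^2) = 13·(13−1) = 156 = 2^2 · 3 · 13.
Divisors of 156: 1, 2, 3, 4, 6, 12, 13, 26, 39, 52, 78, 156.
Test each divisor d:
21^1 ≡ 21
21^2 ≡ 103
21^3 ≡ 135
21^4 ≡ 131
21^6 ≡ 142
21^12 ≡ 53
21^13 ≡ 99
21^26 ≡ 168
21^39 ≡ 70
21^52 ≡ 1
Hence ord(21) = 52.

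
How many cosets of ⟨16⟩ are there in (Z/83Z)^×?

By Lagrange's theorem, ord_83(16) divides φ(83) = 83 − 1 = 82 = 2 · 41.
Divisors of 82: 1, 2, 41, 82.
Check 16^d mod 83 for each divisor in increasing order:
16^1 ≡ 16
16^2 ≡ 7
16^41 ≡ 1
So ord_83(16) = 41, hence |⟨16⟩| = 41.
The index is φ(83) / ord(16) = 82 / 41 = 2.

2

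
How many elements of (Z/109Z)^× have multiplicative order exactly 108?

36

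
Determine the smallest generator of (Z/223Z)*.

3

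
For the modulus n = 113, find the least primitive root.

φ(113) = 113 − 1 = 112 = 2^4 · 7.
Test candidates g = 2, 3, … against the prime factors q ∈ {2, 7} of φ(113): g is a generator iff g^(112/q) ≢ 1 for every such q.
g = 2: 2^56 ≡ 1 — hits 1, so not a primitive root.
g = 3: 3^56 ≡ 112; 3^16 ≡ 49 — none is 1, so 3 is a primitive root.
Hence the least primitive root of 113 is 3.

3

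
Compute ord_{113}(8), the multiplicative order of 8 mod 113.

By Lagrange's theorem, ord_113(8) divides φ(113) = 113 − 1 = 112 = 2^4 · 7.
Divisors of 112: 1, 2, 4, 7, 8, 14, 16, 28, 56, 112.
Check 8^d mod 113 for each divisor in increasing order:
8^1 ≡ 8
8^2 ≡ 64
8^4 ≡ 28
8^7 ≡ 98
8^8 ≡ 106
8^14 ≡ 112
8^16 ≡ 49
8^28 ≡ 1
Therefore the multiplicative order of 8 modulo 113 is 28.

28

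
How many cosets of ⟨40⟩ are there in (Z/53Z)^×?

2

ord(40) | φ(53) = 53 − 1 = 52 = 2^2 · 13.
Divisors of 52: 1, 2, 4, 13, 26, 52.
Check 40^d mod 53 for each divisor in increasing order:
40^1 ≡ 40 (mod 53)
40^2 ≡ 10 (mod 53)
40^4 ≡ 47 (mod 53)
40^13 ≡ 52 (mod 53)
40^26 ≡ 1 (mod 53) ✓
So ord_53(40) = 26, hence |⟨40⟩| = 26.
[(Z/53Z)^× : ⟨40⟩] = 52/26 = 2.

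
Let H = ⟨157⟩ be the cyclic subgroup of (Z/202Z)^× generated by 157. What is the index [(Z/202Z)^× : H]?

4

ord(157) | φ(202) = φ(2)·φ(101) = 1·100 = 100 = 2^2 · 5^2.
Divisors of 100: 1, 2, 4, 5, 10, 20, 25, 50, 100.
Check 157^d mod 202 for each divisor in increasing order:
157^1 ≡ 157 (mod 202)
157^2 ≡ 5 (mod 202)
157^4 ≡ 25 (mod 202)
157^5 ≡ 87 (mod 202)
157^10 ≡ 95 (mod 202)
157^20 ≡ 137 (mod 202)
157^25 ≡ 1 (mod 202) ✓
So ord_202(157) = 25, hence |⟨157⟩| = 25.
The index is φ(202) / ord(157) = 100 / 25 = 4.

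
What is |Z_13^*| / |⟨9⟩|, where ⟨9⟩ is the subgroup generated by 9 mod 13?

4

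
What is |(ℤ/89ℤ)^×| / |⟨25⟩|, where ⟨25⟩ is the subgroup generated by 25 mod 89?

4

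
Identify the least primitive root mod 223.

3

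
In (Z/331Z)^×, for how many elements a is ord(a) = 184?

φ(331) = 331 − 1 = 330 = 2 · 3 · 5 · 11.
(Z/331Z)^× is cyclic (|G| = 330); a cyclic group of order m has exactly φ(d) elements of each order d | m, and none otherwise.
Since 184 ∤ 330, the count is 0.

0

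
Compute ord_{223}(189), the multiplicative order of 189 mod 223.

Since 189 ∈ (Z/223Z)^×, its order divides φ(223) = 223 − 1 = 222 = 2 · 3 · 37.
Divisors of 222: 1, 2, 3, 6, 37, 74, 111, 222.
Test each divisor d:
189^1 ≡ 189
189^2 ≡ 41
189^3 ≡ 167
189^6 ≡ 14
189^37 ≡ 222
189^74 ≡ 1
So ord_223(189) = 74.

74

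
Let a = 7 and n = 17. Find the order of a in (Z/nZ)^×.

By Lagrange's theorem, ord_17(7) divides φ(17) = 17 − 1 = 16 = 2^4.
Divisors of 16: 1, 2, 4, 8, 16.
Evaluate successive powers at the divisors of 16:
7^1 ≡ 7 (mod 17)
7^2 ≡ 15 (mod 17)
7^4 ≡ 4 (mod 17)
7^8 ≡ 16 (mod 17)
7^16 ≡ 1 (mod 17) ✓
Hence ord(7) = 16.

16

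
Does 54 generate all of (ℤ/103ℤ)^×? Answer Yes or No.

Yes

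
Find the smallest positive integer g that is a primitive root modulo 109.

6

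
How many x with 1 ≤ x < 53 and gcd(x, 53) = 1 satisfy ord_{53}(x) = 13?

12

φ(53) = 53 − 1 = 52 = 2^2 · 13.
Since (Z/53Z)^× is cyclic of order 52, the number of elements of order d is φ(d) when d | 52 and 0 otherwise.
13 | 52, and φ(13) = 13 − 1 = 12.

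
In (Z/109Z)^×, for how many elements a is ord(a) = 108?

36

φ(109) = 109 − 1 = 108 = 2^2 · 3^3.
Since (Z/109Z)^× is cyclic of order 108, the number of elements of order d is φ(d) when d | 108 and 0 otherwise.
108 = 2^2 · 3^3 divides 108, and φ(108) = 36.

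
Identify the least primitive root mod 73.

5

φ(73) = 73 − 1 = 72 = 2^3 · 3^2.
Test candidates g = 2, 3, … against the prime factors q ∈ {2, 3} of φ(73): g is a generator iff g^(72/q) ≢ 1 for every such q.
g = 2: 2^36 ≡ 1 — hits 1, so not a primitive root.
g = 3: 3^36 ≡ 1 — hits 1, so not a primitive root.
g = 4: 4^36 ≡ 1 — hits 1, so not a primitive root.
g = 5: 5^36 ≡ 72; 5^24 ≡ 8 — none is 1, so 5 is a primitive root.
The smallest primitive root modulo 73 is 5.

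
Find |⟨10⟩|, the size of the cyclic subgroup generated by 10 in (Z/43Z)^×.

21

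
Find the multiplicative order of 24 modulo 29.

ord(24) | φ(29) = 29 − 1 = 28 = 2^2 · 7.
Divisors of 28: 1, 2, 4, 7, 14, 28.
Evaluate successive powers at the divisors of 28:
24^1 ≡ 24 (mod 29)
24^2 ≡ 25 (mod 29)
24^4 ≡ 16 (mod 29)
24^7 ≡ 1 (mod 29) ✓
Therefore the multiplicative order of 24 modulo 29 is 7.

7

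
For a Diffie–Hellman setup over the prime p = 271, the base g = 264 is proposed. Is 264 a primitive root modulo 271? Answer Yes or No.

Yes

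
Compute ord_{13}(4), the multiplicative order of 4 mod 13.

6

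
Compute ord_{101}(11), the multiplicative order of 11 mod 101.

100

The order of 11 must divide φ(101) = 101 − 1 = 100 = 2^2 · 5^2.
Divisors of 100: 1, 2, 4, 5, 10, 20, 25, 50, 100.
Check 11^d mod 101 for each divisor in increasing order:
11^1 ≡ 11 (mod 101)
11^2 ≡ 20 (mod 101)
11^4 ≡ 97 (mod 101)
11^5 ≡ 57 (mod 101)
11^10 ≡ 17 (mod 101)
11^20 ≡ 87 (mod 101)
11^25 ≡ 10 (mod 101)
11^50 ≡ 100 (mod 101)
11^100 ≡ 1 (mod 101) ✓
The smallest such exponent is 100, so the order of 11 is 100.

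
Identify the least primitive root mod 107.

φ(107) = 107 − 1 = 106 = 2 · 53.
g is a primitive root iff g^(106/q) ≢ 1 (mod 107) for each prime q ∈ {2, 53}.
g = 2: 2^53 ≡ 106; 2^2 ≡ 4 — none is 1, so 2 is a primitive root.
So 2 is the smallest generator of (Z/107Z)^×.

2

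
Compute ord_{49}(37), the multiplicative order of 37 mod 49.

ord(37) | φ(49) = φ(7^2) = 7·(7−1) = 42 = 2 · 3 · 7.
Divisors of 42: 1, 2, 3, 6, 7, 14, 21, 42.
Compute 37^d (mod 49) for the divisors d until we hit 1:
37^1 ≡ 37
37^2 ≡ 46
37^3 ≡ 36
37^6 ≡ 22
37^7 ≡ 30
37^14 ≡ 18
37^21 ≡ 1
Hence ord(37) = 21.

21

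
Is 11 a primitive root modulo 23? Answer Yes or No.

Yes

φ(23) = 23 − 1 = 22 = 2 · 11.
An element g generates (Z/23Z)^× iff g^(22/q) ≢ 1 (mod 23) for each prime q ∈ {2, 11}.
11^11 ≡ 22 (mod 23)  [q = 2: ≢ 1 ✓]
11^2 ≡ 6 (mod 23)  [q = 11: ≢ 1 ✓]
Every test exponent gives a nontrivial residue, hence 11 generates the full group.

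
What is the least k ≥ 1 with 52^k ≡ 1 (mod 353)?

The order of 52 must divide φ(353) = 353 − 1 = 352 = 2^5 · 11.
Divisors of 352: 1, 2, 4, 8, 11, 16, 22, 32, 44, 88, 176, 352.
Evaluate successive powers at the divisors of 352:
52^1 ≡ 52 (mod 353)
52^2 ≡ 233 (mod 353)
52^4 ≡ 280 (mod 353)
52^8 ≡ 34 (mod 353)
52^11 ≡ 346 (mod 353)
52^16 ≡ 97 (mod 353)
52^22 ≡ 49 (mod 353)
52^32 ≡ 231 (mod 353)
52^44 ≡ 283 (mod 353)
52^88 ≡ 311 (mod 353)
52^176 ≡ 352 (mod 353)
52^352 ≡ 1 (mod 353) ✓
The smallest such exponent is 352, so the order of 52 is 352.

352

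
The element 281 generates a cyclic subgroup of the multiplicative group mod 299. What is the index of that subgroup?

Since 281 ∈ (Z/299Z)^×, its order divides φ(299) = φ(13·23) = (13−1)·(23−1) = 12·22 = 264 = 2^3 · 3 · 11.
Divisors of 264: 1, 2, 3, 4, 6, 8, 11, 12, 22, 24, 33, 44, 66, 88, 132, 264.
Check 281^d mod 299 for each divisor in increasing order:
281^1 ≡ 281
281^2 ≡ 25
281^3 ≡ 148
281^4 ≡ 27
281^6 ≡ 77
281^8 ≡ 131
281^11 ≡ 252
281^12 ≡ 248
281^22 ≡ 116
281^24 ≡ 209
281^33 ≡ 229
281^44 ≡ 1
The order of 281 is 44, so the subgroup it generates has 44 elements.
The index is φ(299) / ord(281) = 264 / 44 = 6.

6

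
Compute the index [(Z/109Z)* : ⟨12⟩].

2

The order of 12 must divide φ(109) = 109 − 1 = 108 = 2^2 · 3^3.
Divisors of 108: 1, 2, 3, 4, 6, 9, 12, 18, 27, 36, 54, 108.
Evaluate successive powers at the divisors of 108:
12^1 ≡ 12 (mod 109)
12^2 ≡ 35 (mod 109)
12^3 ≡ 93 (mod 109)
12^4 ≡ 26 (mod 109)
12^6 ≡ 38 (mod 109)
12^9 ≡ 46 (mod 109)
12^12 ≡ 27 (mod 109)
12^18 ≡ 45 (mod 109)
12^27 ≡ 108 (mod 109)
12^36 ≡ 63 (mod 109)
12^54 ≡ 1 (mod 109) ✓
Thus |⟨12⟩| = ord(12) = 54.
[(Z/109Z)^× : ⟨12⟩] = 108/54 = 2.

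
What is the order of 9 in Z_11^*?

By Lagrange's theorem, ord_11(9) divides φ(11) = 11 − 1 = 10 = 2 · 5.
Divisors of 10: 1, 2, 5, 10.
Evaluate successive powers at the divisors of 10:
9^1 ≡ 9 (mod 11)
9^2 ≡ 4 (mod 11)
9^5 ≡ 1 (mod 11) ✓
The smallest such exponent is 5, so the order of 9 is 5.

5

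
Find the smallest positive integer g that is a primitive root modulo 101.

2

φ(101) = 101 − 1 = 100 = 2^2 · 5^2.
g is a primitive root iff g^(100/q) ≢ 1 (mod 101) for each prime q ∈ {2, 5}.
g = 2: 2^50 ≡ 100; 2^20 ≡ 95 — none is 1, so 2 is a primitive root.
So 2 is the smallest generator of (Z/101Z)^×.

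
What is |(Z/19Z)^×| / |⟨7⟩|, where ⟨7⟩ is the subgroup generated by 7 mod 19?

6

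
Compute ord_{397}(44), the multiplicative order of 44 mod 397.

By Lagrange's theorem, ord_397(44) divides φ(397) = 397 − 1 = 396 = 2^2 · 3^2 · 11.
Divisors of 396: 1, 2, 3, 4, 6, 9, 11, 12, 18, 22, 33, 36, 44, 66, 99, 132, 198, 396.
Evaluate successive powers at the divisors of 396:
44^1 ≡ 44
44^2 ≡ 348
44^3 ≡ 226
44^4 ≡ 19
44^6 ≡ 260
44^9 ≡ 4
44^11 ≡ 201
44^12 ≡ 110
44^18 ≡ 16
44^22 ≡ 304
44^33 ≡ 363
44^36 ≡ 256
44^44 ≡ 312
44^66 ≡ 362
44^99 ≡ 396
44^132 ≡ 34
44^198 ≡ 1
Therefore the multiplicative order of 44 modulo 397 is 198.

198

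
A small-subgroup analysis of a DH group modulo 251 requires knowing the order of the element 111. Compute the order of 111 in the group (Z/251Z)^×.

250

ord(111) | φ(251) = 251 − 1 = 250 = 2 · 5^3.
Divisors of 250: 1, 2, 5, 10, 25, 50, 125, 250.
Evaluate successive powers at the divisors of 250:
111^1 ≡ 111
111^2 ≡ 22
111^5 ≡ 10
111^10 ≡ 100
111^25 ≡ 102
111^50 ≡ 113
111^125 ≡ 250
111^250 ≡ 1
Hence ord(111) = 250.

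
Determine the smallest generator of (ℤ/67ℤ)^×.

2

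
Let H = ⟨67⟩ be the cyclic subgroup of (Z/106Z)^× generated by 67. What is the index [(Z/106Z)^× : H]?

1

By Lagrange's theorem, ord_106(67) divides φ(106) = φ(2)·φ(53) = 1·52 = 52 = 2^2 · 13.
Divisors of 52: 1, 2, 4, 13, 26, 52.
Test each divisor d:
67^1 ≡ 67 (mod 106)
67^2 ≡ 37 (mod 106)
67^4 ≡ 97 (mod 106)
67^13 ≡ 23 (mod 106)
67^26 ≡ 105 (mod 106)
67^52 ≡ 1 (mod 106) ✓
The order of 67 is 52, so the subgroup it generates has 52 elements.
The index is φ(106) / ord(67) = 52 / 52 = 1.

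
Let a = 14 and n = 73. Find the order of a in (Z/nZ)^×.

72

ord(14) | φ(73) = 73 − 1 = 72 = 2^3 · 3^2.
Divisors of 72: 1, 2, 3, 4, 6, 8, 9, 12, 18, 24, 36, 72.
Check 14^d mod 73 for each divisor in increasing order:
14^1 ≡ 14 (mod 73)
14^2 ≡ 50 (mod 73)
14^3 ≡ 43 (mod 73)
14^4 ≡ 18 (mod 73)
14^6 ≡ 24 (mod 73)
14^8 ≡ 32 (mod 73)
14^9 ≡ 10 (mod 73)
14^12 ≡ 65 (mod 73)
14^18 ≡ 27 (mod 73)
14^24 ≡ 64 (mod 73)
14^36 ≡ 72 (mod 73)
14^72 ≡ 1 (mod 73) ✓
Therefore the multiplicative order of 14 modulo 73 is 72.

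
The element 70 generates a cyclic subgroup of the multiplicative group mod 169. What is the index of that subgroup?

39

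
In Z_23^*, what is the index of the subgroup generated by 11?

Since 11 ∈ (Z/23Z)^×, its order divides φ(23) = 23 − 1 = 22 = 2 · 11.
Divisors of 22: 1, 2, 11, 22.
Evaluate successive powers at the divisors of 22:
11^1 ≡ 11 (mod 23)
11^2 ≡ 6 (mod 23)
11^11 ≡ 22 (mod 23)
11^22 ≡ 1 (mod 23) ✓
So ord_23(11) = 22, hence |⟨11⟩| = 22.
Index = |(Z/23Z)^×| / |⟨11⟩| = 22 / 22 = 1.

1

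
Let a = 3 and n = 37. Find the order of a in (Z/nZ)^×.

By Lagrange's theorem, ord_37(3) divides φ(37) = 37 − 1 = 36 = 2^2 · 3^2.
Divisors of 36: 1, 2, 3, 4, 6, 9, 12, 18, 36.
Check 3^d mod 37 for each divisor in increasing order:
3^1 ≡ 3 (mod 37)
3^2 ≡ 9 (mod 37)
3^3 ≡ 27 (mod 37)
3^4 ≡ 7 (mod 37)
3^6 ≡ 26 (mod 37)
3^9 ≡ 36 (mod 37)
3^12 ≡ 10 (mod 37)
3^18 ≡ 1 (mod 37) ✓
The smallest such exponent is 18, so the order of 3 is 18.

18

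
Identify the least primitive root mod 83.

2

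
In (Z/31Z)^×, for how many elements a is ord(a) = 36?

0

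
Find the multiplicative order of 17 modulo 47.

23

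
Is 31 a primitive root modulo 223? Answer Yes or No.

No

φ(223) = 223 − 1 = 222 = 2 · 3 · 37.
Test 31^(222/q) mod 223 for each prime factor q of 222:
31^111 ≡ 1 (mod 223)  [q = 2: ≡ 1 ✗]
31^74 ≡ 183 (mod 223)  [q = 3: ≢ 1 ✓]
31^6 ≡ 30 (mod 223)  [q = 37: ≢ 1 ✓]
Since 31^111 ≡ 1, the order of 31 divides 111 < 222, so 31 is not a primitive root.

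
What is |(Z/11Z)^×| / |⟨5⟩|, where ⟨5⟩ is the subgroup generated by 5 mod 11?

2

ord(5) | φ(11) = 11 − 1 = 10 = 2 · 5.
Divisors of 10: 1, 2, 5, 10.
Test each divisor d:
5^1 ≡ 5 (mod 11)
5^2 ≡ 3 (mod 11)
5^5 ≡ 1 (mod 11) ✓
The order of 5 is 5, so the subgroup it generates has 5 elements.
Index = |(Z/11Z)^×| / |⟨5⟩| = 10 / 5 = 2.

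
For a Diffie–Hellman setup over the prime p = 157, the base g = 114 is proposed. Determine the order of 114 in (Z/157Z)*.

By Lagrange's theorem, ord_157(114) divides φ(157) = 157 − 1 = 156 = 2^2 · 3 · 13.
Divisors of 156: 1, 2, 3, 4, 6, 12, 13, 26, 39, 52, 78, 156.
Test each divisor d:
114^1 ≡ 114 (mod 157)
114^2 ≡ 122 (mod 157)
114^3 ≡ 92 (mod 157)
114^4 ≡ 126 (mod 157)
114^6 ≡ 143 (mod 157)
114^12 ≡ 39 (mod 157)
114^13 ≡ 50 (mod 157)
114^26 ≡ 145 (mod 157)
114^39 ≡ 28 (mod 157)
114^52 ≡ 144 (mod 157)
114^78 ≡ 156 (mod 157)
114^156 ≡ 1 (mod 157) ✓
The smallest such exponent is 156, so the order of 114 is 156.

156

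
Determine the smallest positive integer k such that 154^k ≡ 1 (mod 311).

The order of 154 must divide φ(311) = 311 − 1 = 310 = 2 · 5 · 31.
Divisors of 310: 1, 2, 5, 10, 31, 62, 155, 310.
Compute 154^d (mod 311) for the divisors d until we hit 1:
154^1 ≡ 154 (mod 311)
154^2 ≡ 80 (mod 311)
154^5 ≡ 41 (mod 311)
154^10 ≡ 126 (mod 311)
154^31 ≡ 275 (mod 311)
154^62 ≡ 52 (mod 311)
154^155 ≡ 310 (mod 311)
154^310 ≡ 1 (mod 311) ✓
Therefore the multiplicative order of 154 modulo 311 is 310.

310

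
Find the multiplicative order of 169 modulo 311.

31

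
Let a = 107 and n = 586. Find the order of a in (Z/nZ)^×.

The order of 107 must divide φ(586) = φ(2)·φ(293) = 1·292 = 292 = 2^2 · 73.
Divisors of 292: 1, 2, 4, 73, 146, 292.
Evaluate successive powers at the divisors of 292:
107^1 ≡ 107
107^2 ≡ 315
107^4 ≡ 191
107^73 ≡ 585
107^146 ≡ 1
Hence ord(107) = 146.

146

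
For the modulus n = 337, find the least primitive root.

φ(337) = 337 − 1 = 336 = 2^4 · 3 · 7.
Test candidates g = 2, 3, … against the prime factors q ∈ {2, 3, 7} of φ(337): g is a generator iff g^(336/q) ≢ 1 for every such q.
g = 2: 2^168 ≡ 1 — hits 1, so not a primitive root.
g = 3: 3^168 ≡ 1 — hits 1, so not a primitive root.
g = 4: 4^168 ≡ 1 — hits 1, so not a primitive root.
g = 5: 5^168 ≡ 336; 5^112 ≡ 1 — hits 1, so not a primitive root.
g = 6: 6^168 ≡ 1 — hits 1, so not a primitive root.
g = 7: 7^168 ≡ 1 — hits 1, so not a primitive root.
g = 8: 8^168 ≡ 1 — hits 1, so not a primitive root.
g = 9: 9^168 ≡ 1 — hits 1, so not a primitive root.
g = 10: 10^168 ≡ 336; 10^112 ≡ 128; 10^48 ≡ 175 — none is 1, so 10 is a primitive root.
So 10 is the smallest generator of (Z/337Z)^×.

10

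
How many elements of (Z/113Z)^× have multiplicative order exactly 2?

φ(113) = 113 − 1 = 112 = 2^4 · 7.
(Z/113Z)^× is cyclic (|G| = 112); a cyclic group of order m has exactly φ(d) elements of each order d | m, and none otherwise.
2 | 112, and φ(2) = 2 − 1 = 1.

1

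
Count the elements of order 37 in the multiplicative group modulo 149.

φ(149) = 149 − 1 = 148 = 2^2 · 37.
Since (Z/149Z)^× is cyclic of order 148, the number of elements of order d is φ(d) when d | 148 and 0 otherwise.
37 | 148, and φ(37) = 37 − 1 = 36.

36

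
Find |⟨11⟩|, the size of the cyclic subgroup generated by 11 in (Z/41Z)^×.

40

ord(11) | φ(41) = 41 − 1 = 40 = 2^3 · 5.
Divisors of 40: 1, 2, 4, 5, 8, 10, 20, 40.
Check 11^d mod 41 for each divisor in increasing order:
11^1 ≡ 11
11^2 ≡ 39
11^4 ≡ 4
11^5 ≡ 3
11^8 ≡ 16
11^10 ≡ 9
11^20 ≡ 40
11^40 ≡ 1
Therefore the multiplicative order of 11 modulo 41 is 40.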